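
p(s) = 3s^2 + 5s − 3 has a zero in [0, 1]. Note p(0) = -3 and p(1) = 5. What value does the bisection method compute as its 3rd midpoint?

s = 0.5 gives p = 0.25, positive; keep [0, 0.5]
s = 0.25 gives p = -1.5625, negative; keep [0.25, 0.5]
s = 0.375 gives p = -0.703125, negative; keep [0.375, 0.5]

0.375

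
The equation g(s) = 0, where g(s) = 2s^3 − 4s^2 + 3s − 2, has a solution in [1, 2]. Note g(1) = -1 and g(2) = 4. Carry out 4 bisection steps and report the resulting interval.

[1.4375, 1.5]

m = 1.5, g(m) = 0.25 (+); new bracket [1, 1.5]
m = 1.25, g(m) = -0.59375 (−); new bracket [1.25, 1.5]
m = 1.375, g(m) = -0.238281 (−); new bracket [1.375, 1.5]
m = 1.4375, g(m) = -0.0122 (−); new bracket [1.4375, 1.5]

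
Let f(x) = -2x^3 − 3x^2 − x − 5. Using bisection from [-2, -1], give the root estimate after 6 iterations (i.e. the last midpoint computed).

-1.921875

x = -1.5 gives f = -3.5, negative; keep [-2, -1.5]
x = -1.75 gives f = -1.71875, negative; keep [-2, -1.75]
x = -1.875 gives f = -0.488281, negative; keep [-2, -1.875]
x = -1.9375 gives f = 0.2222, positive; keep [-1.9375, -1.875]
x = -1.90625 gives f = -0.1413, negative; keep [-1.9375, -1.90625]
x = -1.921875 gives f = 0.0384, positive; keep [-1.921875, -1.90625]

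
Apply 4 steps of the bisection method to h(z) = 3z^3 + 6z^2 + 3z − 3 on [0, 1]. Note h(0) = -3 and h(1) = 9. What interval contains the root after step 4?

z = 0.5 gives h = 0.375, positive; keep [0, 0.5]
z = 0.25 gives h = -1.828125, negative; keep [0.25, 0.5]
z = 0.375 gives h = -0.873047, negative; keep [0.375, 0.5]
z = 0.4375 gives h = -0.2878, negative; keep [0.4375, 0.5]

[0.4375, 0.5]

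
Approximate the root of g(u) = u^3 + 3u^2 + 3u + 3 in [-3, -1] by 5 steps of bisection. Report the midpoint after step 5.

-2.3125

midpoint -2: g = 1 > 0 → [-3, -2]
midpoint -2.5: g = -1.375 < 0 → [-2.5, -2]
midpoint -2.25: g = 0.046875 > 0 → [-2.5, -2.25]
midpoint -2.375: g = -0.5996 < 0 → [-2.375, -2.25]
midpoint -2.3125: g = -0.261 < 0 → [-2.3125, -2.25]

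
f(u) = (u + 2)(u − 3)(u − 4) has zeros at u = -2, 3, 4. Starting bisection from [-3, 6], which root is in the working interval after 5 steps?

midpoint 1.5: f = 13.125 > 0 → [-3, 1.5]
midpoint -0.75: f = 22.265625 > 0 → [-3, -0.75]
midpoint -1.875: f = 3.580078 > 0 → [-3, -1.875]
midpoint -2.4375: f = -15.3142 < 0 → [-2.4375, -1.875]
midpoint -2.15625: f = -4.9599 < 0 → [-2.15625, -1.875]

-2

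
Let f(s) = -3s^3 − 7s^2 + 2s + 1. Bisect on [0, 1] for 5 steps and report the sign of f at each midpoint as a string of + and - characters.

-++++

midpoint 0.5: f = -0.125 < 0 → [0, 0.5]
midpoint 0.25: f = 1.015625 > 0 → [0.25, 0.5]
midpoint 0.375: f = 0.607422 > 0 → [0.375, 0.5]
midpoint 0.4375: f = 0.2839 > 0 → [0.4375, 0.5]
midpoint 0.46875: f = 0.0904 > 0 → [0.46875, 0.5]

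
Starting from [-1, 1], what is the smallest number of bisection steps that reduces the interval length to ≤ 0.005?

Width after n steps is 2/2^n. Need 2^n ≥ 2/0.005 = 400.
2^8 = 256 < 400 ≤ 2^9 = 512, so n = 9.

9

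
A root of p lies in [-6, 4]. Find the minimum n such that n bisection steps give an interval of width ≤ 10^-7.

Width after n steps is 10/2^n. Need 2^n ≥ 10/10^-7 = 100000000.
2^26 = 67108864 < 100000000 ≤ 2^27 = 134217728, so n = 27.

27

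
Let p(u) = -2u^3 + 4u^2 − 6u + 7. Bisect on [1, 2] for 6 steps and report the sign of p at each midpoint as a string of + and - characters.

+---+-

midpoint 1.5: p = 0.25 > 0 → [1.5, 2]
midpoint 1.75: p = -1.96875 < 0 → [1.5, 1.75]
midpoint 1.625: p = -0.769531 < 0 → [1.5, 1.625]
midpoint 1.5625: p = -0.2388 < 0 → [1.5, 1.5625]
midpoint 1.53125: p = 0.0107 > 0 → [1.53125, 1.5625]
midpoint 1.546875: p = -0.1128 < 0 → [1.53125, 1.546875]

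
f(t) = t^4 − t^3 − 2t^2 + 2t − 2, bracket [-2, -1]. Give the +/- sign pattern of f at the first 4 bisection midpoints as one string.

-++-

t = -1.5 gives f = -1.0625, negative; keep [-2, -1.5]
t = -1.75 gives f = 3.113281, positive; keep [-1.75, -1.5]
t = -1.625 gives f = 0.732666, positive; keep [-1.625, -1.5]
t = -1.5625 gives f = -0.2327, negative; keep [-1.625, -1.5625]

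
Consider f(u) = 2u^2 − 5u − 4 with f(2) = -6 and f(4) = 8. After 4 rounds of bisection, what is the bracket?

[3.125, 3.25]

u = 3 gives f = -1, negative; keep [3, 4]
u = 3.5 gives f = 3, positive; keep [3, 3.5]
u = 3.25 gives f = 0.875, positive; keep [3, 3.25]
u = 3.125 gives f = -0.0938, negative; keep [3.125, 3.25]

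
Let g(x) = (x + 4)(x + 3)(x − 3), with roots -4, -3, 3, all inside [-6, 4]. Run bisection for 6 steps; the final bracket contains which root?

3

x = -1 gives g = -24, negative; keep [-1, 4]
x = 1.5 gives g = -37.125, negative; keep [1.5, 4]
x = 2.75 gives g = -9.703125, negative; keep [2.75, 4]
x = 3.375 gives g = 17.6309, positive; keep [2.75, 3.375]
x = 3.0625 gives g = 2.676, positive; keep [2.75, 3.0625]
x = 2.90625 gives g = -3.8241, negative; keep [2.90625, 3.0625]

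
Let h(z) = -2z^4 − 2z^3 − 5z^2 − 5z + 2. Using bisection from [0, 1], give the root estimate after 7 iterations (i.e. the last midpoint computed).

midpoint 0.5: h = -2.125 < 0 → [0, 0.5]
midpoint 0.25: h = 0.398438 > 0 → [0.25, 0.5]
midpoint 0.375: h = -0.723145 < 0 → [0.25, 0.375]
midpoint 0.3125: h = -0.1309 < 0 → [0.25, 0.3125]
midpoint 0.28125: h = 0.1412 > 0 → [0.28125, 0.3125]
midpoint 0.296875: h = 0.0071 > 0 → [0.296875, 0.3125]
midpoint 0.3046875: h = -0.0614 < 0 → [0.296875, 0.3046875]

0.3046875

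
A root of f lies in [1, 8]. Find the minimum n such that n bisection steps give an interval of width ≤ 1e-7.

27

Width after n steps is 7/2^n. Need 2^n ≥ 7/1e-7 = 70000000.
2^26 = 67108864 < 70000000 ≤ 2^27 = 134217728, so n = 27.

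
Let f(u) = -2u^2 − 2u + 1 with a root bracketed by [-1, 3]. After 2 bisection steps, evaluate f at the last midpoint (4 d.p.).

1.0000

midpoint 1: f = -3 < 0 → [-1, 1]
midpoint 0: f = 1 > 0 → [0, 1]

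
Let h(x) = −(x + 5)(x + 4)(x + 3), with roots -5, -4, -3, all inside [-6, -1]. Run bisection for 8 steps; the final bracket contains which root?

-3

x = -3.5 gives h = 0.375, positive; keep [-3.5, -1]
x = -2.25 gives h = -3.609375, negative; keep [-3.5, -2.25]
x = -2.875 gives h = -0.298828, negative; keep [-3.5, -2.875]
x = -3.1875 gives h = 0.2761, positive; keep [-3.1875, -2.875]
x = -3.03125 gives h = 0.0596, positive; keep [-3.03125, -2.875]
x = -2.953125 gives h = -0.1004, negative; keep [-3.03125, -2.953125]
x = -2.9921875 gives h = -0.0158, negative; keep [-3.03125, -2.9921875]
x = -3.01171875 gives h = 0.023, positive; keep [-3.01171875, -2.9921875]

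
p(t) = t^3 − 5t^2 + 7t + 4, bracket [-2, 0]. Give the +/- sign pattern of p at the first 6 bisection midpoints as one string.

--++-+

t = -1 gives p = -9, negative; keep [-1, 0]
t = -0.5 gives p = -0.875, negative; keep [-0.5, 0]
t = -0.25 gives p = 1.921875, positive; keep [-0.5, -0.25]
t = -0.375 gives p = 0.6191, positive; keep [-0.5, -0.375]
t = -0.4375 gives p = -0.1033, negative; keep [-0.4375, -0.375]
t = -0.40625 gives p = 0.264, positive; keep [-0.4375, -0.40625]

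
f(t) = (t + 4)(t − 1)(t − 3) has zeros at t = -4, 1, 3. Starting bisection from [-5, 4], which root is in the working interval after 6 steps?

-4

midpoint -0.5: f = 18.375 > 0 → [-5, -0.5]
midpoint -2.75: f = 26.953125 > 0 → [-5, -2.75]
midpoint -3.875: f = 4.189453 > 0 → [-5, -3.875]
midpoint -4.4375: f = -17.6931 < 0 → [-4.4375, -3.875]
midpoint -4.15625: f = -5.7655 < 0 → [-4.15625, -3.875]
midpoint -4.015625: f = -0.5498 < 0 → [-4.015625, -3.875]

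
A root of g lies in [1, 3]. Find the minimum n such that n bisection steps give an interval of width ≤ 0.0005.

12

Width after n steps is 2/2^n. Need 2^n ≥ 2/0.0005 = 4000.
2^11 = 2048 < 4000 ≤ 2^12 = 4096, so n = 12.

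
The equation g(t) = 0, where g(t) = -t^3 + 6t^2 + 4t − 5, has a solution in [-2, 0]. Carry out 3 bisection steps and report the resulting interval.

g(-1) = -2 < 0, so the root lies in [-2, -1]
g(-1.5) = 5.875 > 0, so the root lies in [-1.5, -1]
g(-1.25) = 1.328125 > 0, so the root lies in [-1.25, -1]

[-1.25, -1]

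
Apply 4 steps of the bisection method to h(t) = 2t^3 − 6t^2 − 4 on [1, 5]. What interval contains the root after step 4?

midpoint 3: h = -4 < 0 → [3, 5]
midpoint 4: h = 28 > 0 → [3, 4]
midpoint 3.5: h = 8.25 > 0 → [3, 3.5]
midpoint 3.25: h = 1.2812 > 0 → [3, 3.25]

[3, 3.25]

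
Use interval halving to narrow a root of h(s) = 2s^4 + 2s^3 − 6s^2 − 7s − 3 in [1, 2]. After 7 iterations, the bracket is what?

[1.8515625, 1.859375]

h(1.5) = -10.125 < 0, so the root lies in [1.5, 2]
h(1.75) = -4.148438 < 0, so the root lies in [1.75, 2]
h(1.875) = 0.684082 > 0, so the root lies in [1.75, 1.875]
h(1.8125) = -1.9052 < 0, so the root lies in [1.8125, 1.875]
h(1.84375) = -0.6554 < 0, so the root lies in [1.84375, 1.875]
h(1.859375) = 0.003 > 0, so the root lies in [1.84375, 1.859375]
h(1.8515625) = -0.329 < 0, so the root lies in [1.8515625, 1.859375]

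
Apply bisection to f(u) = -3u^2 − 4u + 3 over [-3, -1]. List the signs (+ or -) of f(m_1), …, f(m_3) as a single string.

u = -2 gives f = -1, negative; keep [-2, -1]
u = -1.5 gives f = 2.25, positive; keep [-2, -1.5]
u = -1.75 gives f = 0.8125, positive; keep [-2, -1.75]

-++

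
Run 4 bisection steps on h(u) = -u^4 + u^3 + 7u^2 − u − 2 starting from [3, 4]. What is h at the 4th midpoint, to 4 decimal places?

m = 3.5, h(m) = -26.9375 (−); new bracket [3, 3.5]
m = 3.25, h(m) = -8.550781 (−); new bracket [3, 3.25]
m = 3.125, h(m) = -1.615479 (−); new bracket [3, 3.125]
m = 3.0625, h(m) = 1.3489 (+); new bracket [3.0625, 3.125]

1.3489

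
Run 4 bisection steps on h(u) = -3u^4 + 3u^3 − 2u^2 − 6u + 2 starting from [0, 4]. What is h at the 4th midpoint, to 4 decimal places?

h(2) = -42 < 0, so the root lies in [0, 2]
h(1) = -6 < 0, so the root lies in [0, 1]
h(0.5) = -1.3125 < 0, so the root lies in [0, 0.5]
h(0.25) = 0.4102 > 0, so the root lies in [0.25, 0.5]

0.4102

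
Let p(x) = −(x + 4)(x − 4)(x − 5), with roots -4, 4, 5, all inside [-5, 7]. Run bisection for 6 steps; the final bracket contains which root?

-4

m = 1, p(m) = -60 (−); new bracket [-5, 1]
m = -2, p(m) = -84 (−); new bracket [-5, -2]
m = -3.5, p(m) = -31.875 (−); new bracket [-5, -3.5]
m = -4.25, p(m) = 19.0781 (+); new bracket [-4.25, -3.5]
m = -3.875, p(m) = -8.7363 (−); new bracket [-4.25, -3.875]
m = -4.0625, p(m) = 4.5667 (+); new bracket [-4.0625, -3.875]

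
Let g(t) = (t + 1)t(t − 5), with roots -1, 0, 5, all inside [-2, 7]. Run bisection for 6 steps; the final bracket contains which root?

5

m = 2.5, g(m) = -21.875 (−); new bracket [2.5, 7]
m = 4.75, g(m) = -6.828125 (−); new bracket [4.75, 7]
m = 5.875, g(m) = 35.341797 (+); new bracket [4.75, 5.875]
m = 5.3125, g(m) = 10.4797 (+); new bracket [4.75, 5.3125]
m = 5.03125, g(m) = 0.9483 (+); new bracket [4.75, 5.03125]
m = 4.890625, g(m) = -3.151 (−); new bracket [4.890625, 5.03125]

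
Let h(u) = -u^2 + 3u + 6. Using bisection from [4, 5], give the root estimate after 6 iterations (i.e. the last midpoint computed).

4.359375

u = 4.5 gives h = -0.75, negative; keep [4, 4.5]
u = 4.25 gives h = 0.6875, positive; keep [4.25, 4.5]
u = 4.375 gives h = -0.015625, negative; keep [4.25, 4.375]
u = 4.3125 gives h = 0.3398, positive; keep [4.3125, 4.375]
u = 4.34375 gives h = 0.1631, positive; keep [4.34375, 4.375]
u = 4.359375 gives h = 0.074, positive; keep [4.359375, 4.375]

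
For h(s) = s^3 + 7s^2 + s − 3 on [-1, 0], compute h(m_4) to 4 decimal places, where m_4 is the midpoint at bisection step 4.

0.2722

s = -0.5 gives h = -1.875, negative; keep [-1, -0.5]
s = -0.75 gives h = -0.234375, negative; keep [-1, -0.75]
s = -0.875 gives h = 0.814453, positive; keep [-0.875, -0.75]
s = -0.8125 gives h = 0.2722, positive; keep [-0.8125, -0.75]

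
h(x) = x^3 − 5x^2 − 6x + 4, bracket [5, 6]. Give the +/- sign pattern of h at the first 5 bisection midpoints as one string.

x = 5.5 gives h = -13.875, negative; keep [5.5, 6]
x = 5.75 gives h = -5.703125, negative; keep [5.75, 6]
x = 5.875 gives h = -1.048828, negative; keep [5.875, 6]
x = 5.9375 gives h = 1.4255, positive; keep [5.875, 5.9375]
x = 5.90625 gives h = 0.1759, positive; keep [5.875, 5.90625]

---++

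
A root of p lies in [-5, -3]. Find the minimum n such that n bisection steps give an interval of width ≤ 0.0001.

Width after n steps is 2/2^n. Need 2^n ≥ 2/0.0001 = 20000.
2^14 = 16384 < 20000 ≤ 2^15 = 32768, so n = 15.

15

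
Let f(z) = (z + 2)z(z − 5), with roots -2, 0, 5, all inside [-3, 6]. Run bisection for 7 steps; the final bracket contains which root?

midpoint 1.5: f = -18.375 < 0 → [1.5, 6]
midpoint 3.75: f = -26.953125 < 0 → [3.75, 6]
midpoint 4.875: f = -4.189453 < 0 → [4.875, 6]
midpoint 5.4375: f = 17.6931 > 0 → [4.875, 5.4375]
midpoint 5.15625: f = 5.7655 > 0 → [4.875, 5.15625]
midpoint 5.015625: f = 0.5498 > 0 → [4.875, 5.015625]
midpoint 4.9453125: f = -1.8783 < 0 → [4.9453125, 5.015625]

5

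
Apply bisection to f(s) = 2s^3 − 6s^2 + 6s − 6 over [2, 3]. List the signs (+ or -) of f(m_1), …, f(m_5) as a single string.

+-+++

s = 2.5 gives f = 2.75, positive; keep [2, 2.5]
s = 2.25 gives f = -0.09375, negative; keep [2.25, 2.5]
s = 2.375 gives f = 1.199219, positive; keep [2.25, 2.375]
s = 2.3125 gives f = 0.522, positive; keep [2.25, 2.3125]
s = 2.28125 gives f = 0.2066, positive; keep [2.25, 2.28125]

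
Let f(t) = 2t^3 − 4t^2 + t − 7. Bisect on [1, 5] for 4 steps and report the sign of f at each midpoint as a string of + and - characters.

+-+-

t = 3 gives f = 14, positive; keep [1, 3]
t = 2 gives f = -5, negative; keep [2, 3]
t = 2.5 gives f = 1.75, positive; keep [2, 2.5]
t = 2.25 gives f = -2.2188, negative; keep [2.25, 2.5]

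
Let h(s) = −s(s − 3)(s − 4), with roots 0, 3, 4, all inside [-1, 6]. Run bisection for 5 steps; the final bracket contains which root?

midpoint 2.5: h = -1.875 < 0 → [-1, 2.5]
midpoint 0.75: h = -5.484375 < 0 → [-1, 0.75]
midpoint -0.125: h = 1.611328 > 0 → [-0.125, 0.75]
midpoint 0.3125: h = -3.0969 < 0 → [-0.125, 0.3125]
midpoint 0.09375: h = -1.0643 < 0 → [-0.125, 0.09375]

0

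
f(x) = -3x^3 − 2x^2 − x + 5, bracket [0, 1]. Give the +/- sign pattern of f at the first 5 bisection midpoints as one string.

+++-+

midpoint 0.5: f = 3.625 > 0 → [0.5, 1]
midpoint 0.75: f = 1.859375 > 0 → [0.75, 1]
midpoint 0.875: f = 0.583984 > 0 → [0.875, 1]
midpoint 0.9375: f = -0.1672 < 0 → [0.875, 0.9375]
midpoint 0.90625: f = 0.2183 > 0 → [0.90625, 0.9375]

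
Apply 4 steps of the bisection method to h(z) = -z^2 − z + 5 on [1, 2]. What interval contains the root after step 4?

z = 1.5 gives h = 1.25, positive; keep [1.5, 2]
z = 1.75 gives h = 0.1875, positive; keep [1.75, 2]
z = 1.875 gives h = -0.390625, negative; keep [1.75, 1.875]
z = 1.8125 gives h = -0.0977, negative; keep [1.75, 1.8125]

[1.75, 1.8125]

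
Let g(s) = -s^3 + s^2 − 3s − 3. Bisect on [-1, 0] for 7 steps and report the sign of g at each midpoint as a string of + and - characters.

-+--+--

midpoint -0.5: g = -1.125 < 0 → [-1, -0.5]
midpoint -0.75: g = 0.234375 > 0 → [-0.75, -0.5]
midpoint -0.625: g = -0.490234 < 0 → [-0.75, -0.625]
midpoint -0.6875: g = -0.1399 < 0 → [-0.75, -0.6875]
midpoint -0.71875: g = 0.0442 > 0 → [-0.71875, -0.6875]
midpoint -0.703125: g = -0.0486 < 0 → [-0.71875, -0.703125]
midpoint -0.7109375: g = -0.0024 < 0 → [-0.71875, -0.7109375]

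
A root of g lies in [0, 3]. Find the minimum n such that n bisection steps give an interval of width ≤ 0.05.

Width after n steps is 3/2^n. Need 2^n ≥ 3/0.05 = 60.
2^5 = 32 < 60 ≤ 2^6 = 64, so n = 6.

6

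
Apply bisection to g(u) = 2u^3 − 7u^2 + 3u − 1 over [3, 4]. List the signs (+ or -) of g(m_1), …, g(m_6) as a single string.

g(3.5) = 9.5 > 0, so the root lies in [3, 3.5]
g(3.25) = 3.46875 > 0, so the root lies in [3, 3.25]
g(3.125) = 1.050781 > 0, so the root lies in [3, 3.125]
g(3.0625) = -0.019 < 0, so the root lies in [3.0625, 3.125]
g(3.09375) = 0.5046 > 0, so the root lies in [3.0625, 3.09375]
g(3.078125) = 0.24 > 0, so the root lies in [3.0625, 3.078125]

+++-++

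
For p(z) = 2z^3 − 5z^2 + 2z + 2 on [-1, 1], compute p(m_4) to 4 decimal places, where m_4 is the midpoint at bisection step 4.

0.4414

p(0) = 2 > 0, so the root lies in [-1, 0]
p(-0.5) = -0.5 < 0, so the root lies in [-0.5, 0]
p(-0.25) = 1.15625 > 0, so the root lies in [-0.5, -0.25]
p(-0.375) = 0.4414 > 0, so the root lies in [-0.5, -0.375]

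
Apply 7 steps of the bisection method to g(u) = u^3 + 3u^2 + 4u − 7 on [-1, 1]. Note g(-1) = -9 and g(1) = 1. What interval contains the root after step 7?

[0.90625, 0.921875]

midpoint 0: g = -7 < 0 → [0, 1]
midpoint 0.5: g = -4.125 < 0 → [0.5, 1]
midpoint 0.75: g = -1.890625 < 0 → [0.75, 1]
midpoint 0.875: g = -0.5332 < 0 → [0.875, 1]
midpoint 0.9375: g = 0.2107 > 0 → [0.875, 0.9375]
midpoint 0.90625: g = -0.1668 < 0 → [0.90625, 0.9375]
midpoint 0.921875: g = 0.0205 > 0 → [0.90625, 0.921875]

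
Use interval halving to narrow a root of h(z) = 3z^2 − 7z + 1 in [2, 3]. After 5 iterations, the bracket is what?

z = 2.5 gives h = 2.25, positive; keep [2, 2.5]
z = 2.25 gives h = 0.4375, positive; keep [2, 2.25]
z = 2.125 gives h = -0.328125, negative; keep [2.125, 2.25]
z = 2.1875 gives h = 0.043, positive; keep [2.125, 2.1875]
z = 2.15625 gives h = -0.1455, negative; keep [2.15625, 2.1875]

[2.15625, 2.1875]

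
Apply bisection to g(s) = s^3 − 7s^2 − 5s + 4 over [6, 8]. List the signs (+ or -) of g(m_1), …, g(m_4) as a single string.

--++

m = 7, g(m) = -31 (−); new bracket [7, 8]
m = 7.5, g(m) = -5.375 (−); new bracket [7.5, 8]
m = 7.75, g(m) = 10.296875 (+); new bracket [7.5, 7.75]
m = 7.625, g(m) = 2.2129 (+); new bracket [7.5, 7.625]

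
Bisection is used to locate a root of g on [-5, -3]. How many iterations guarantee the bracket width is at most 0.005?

9

Width after n steps is 2/2^n. Need 2^n ≥ 2/0.005 = 400.
2^8 = 256 < 400 ≤ 2^9 = 512, so n = 9.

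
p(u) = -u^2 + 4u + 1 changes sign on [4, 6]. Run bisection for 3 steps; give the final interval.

[4, 4.25]

m = 5, p(m) = -4 (−); new bracket [4, 5]
m = 4.5, p(m) = -1.25 (−); new bracket [4, 4.5]
m = 4.25, p(m) = -0.0625 (−); new bracket [4, 4.25]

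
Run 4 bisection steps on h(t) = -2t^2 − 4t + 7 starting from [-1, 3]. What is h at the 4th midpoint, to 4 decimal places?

-1.1250

m = 1, h(m) = 1 (+); new bracket [1, 3]
m = 2, h(m) = -9 (−); new bracket [1, 2]
m = 1.5, h(m) = -3.5 (−); new bracket [1, 1.5]
m = 1.25, h(m) = -1.125 (−); new bracket [1, 1.25]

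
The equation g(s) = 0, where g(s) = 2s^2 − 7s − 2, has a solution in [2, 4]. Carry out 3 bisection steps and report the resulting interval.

[3.75, 4]

midpoint 3: g = -5 < 0 → [3, 4]
midpoint 3.5: g = -2 < 0 → [3.5, 4]
midpoint 3.75: g = -0.125 < 0 → [3.75, 4]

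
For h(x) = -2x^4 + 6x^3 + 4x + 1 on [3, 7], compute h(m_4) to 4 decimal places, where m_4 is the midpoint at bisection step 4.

midpoint 5: h = -479 < 0 → [3, 5]
midpoint 4: h = -111 < 0 → [3, 4]
midpoint 3.5: h = -27.875 < 0 → [3, 3.5]
midpoint 3.25: h = -3.1641 < 0 → [3, 3.25]

-3.1641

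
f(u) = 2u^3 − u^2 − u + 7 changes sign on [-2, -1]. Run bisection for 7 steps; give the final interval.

midpoint -1.5: f = -0.5 < 0 → [-1.5, -1]
midpoint -1.25: f = 2.78125 > 0 → [-1.5, -1.25]
midpoint -1.375: f = 1.285156 > 0 → [-1.5, -1.375]
midpoint -1.4375: f = 0.4302 > 0 → [-1.5, -1.4375]
midpoint -1.46875: f = -0.0253 < 0 → [-1.46875, -1.4375]
midpoint -1.453125: f = 0.2048 > 0 → [-1.46875, -1.453125]
midpoint -1.4609375: f = 0.0903 > 0 → [-1.46875, -1.4609375]

[-1.46875, -1.4609375]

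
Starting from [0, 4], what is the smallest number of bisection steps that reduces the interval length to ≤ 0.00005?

Width after n steps is 4/2^n. Need 2^n ≥ 4/0.00005 = 80000.
2^16 = 65536 < 80000 ≤ 2^17 = 131072, so n = 17.

17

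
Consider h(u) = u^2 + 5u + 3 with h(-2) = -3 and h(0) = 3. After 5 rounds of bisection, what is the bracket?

m = -1, h(m) = -1 (−); new bracket [-1, 0]
m = -0.5, h(m) = 0.75 (+); new bracket [-1, -0.5]
m = -0.75, h(m) = -0.1875 (−); new bracket [-0.75, -0.5]
m = -0.625, h(m) = 0.2656 (+); new bracket [-0.75, -0.625]
m = -0.6875, h(m) = 0.0352 (+); new bracket [-0.75, -0.6875]

[-0.75, -0.6875]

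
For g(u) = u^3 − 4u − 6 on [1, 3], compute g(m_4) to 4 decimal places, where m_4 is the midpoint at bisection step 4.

u = 2 gives g = -6, negative; keep [2, 3]
u = 2.5 gives g = -0.375, negative; keep [2.5, 3]
u = 2.75 gives g = 3.796875, positive; keep [2.5, 2.75]
u = 2.625 gives g = 1.5879, positive; keep [2.5, 2.625]

1.5879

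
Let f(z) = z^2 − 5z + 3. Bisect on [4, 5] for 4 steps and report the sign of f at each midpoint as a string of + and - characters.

+-++

f(4.5) = 0.75 > 0, so the root lies in [4, 4.5]
f(4.25) = -0.1875 < 0, so the root lies in [4.25, 4.5]
f(4.375) = 0.265625 > 0, so the root lies in [4.25, 4.375]
f(4.3125) = 0.0352 > 0, so the root lies in [4.25, 4.3125]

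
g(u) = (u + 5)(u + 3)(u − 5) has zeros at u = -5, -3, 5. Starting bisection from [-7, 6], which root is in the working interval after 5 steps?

midpoint -0.5: g = -61.875 < 0 → [-0.5, 6]
midpoint 2.75: g = -100.265625 < 0 → [2.75, 6]
midpoint 4.375: g = -43.212891 < 0 → [4.375, 6]
midpoint 5.1875: g = 15.6394 > 0 → [4.375, 5.1875]
midpoint 4.78125: g = -16.6491 < 0 → [4.78125, 5.1875]

5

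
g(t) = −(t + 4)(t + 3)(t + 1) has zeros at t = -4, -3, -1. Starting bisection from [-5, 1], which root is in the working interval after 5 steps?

-1

t = -2 gives g = 2, positive; keep [-2, 1]
t = -0.5 gives g = -4.375, negative; keep [-2, -0.5]
t = -1.25 gives g = 1.203125, positive; keep [-1.25, -0.5]
t = -0.875 gives g = -0.8301, negative; keep [-1.25, -0.875]
t = -1.0625 gives g = 0.3557, positive; keep [-1.0625, -0.875]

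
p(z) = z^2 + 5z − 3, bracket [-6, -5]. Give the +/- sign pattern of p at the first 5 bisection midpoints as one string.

-+++-

p(-5.5) = -0.25 < 0, so the root lies in [-6, -5.5]
p(-5.75) = 1.3125 > 0, so the root lies in [-5.75, -5.5]
p(-5.625) = 0.515625 > 0, so the root lies in [-5.625, -5.5]
p(-5.5625) = 0.1289 > 0, so the root lies in [-5.5625, -5.5]
p(-5.53125) = -0.0615 < 0, so the root lies in [-5.5625, -5.53125]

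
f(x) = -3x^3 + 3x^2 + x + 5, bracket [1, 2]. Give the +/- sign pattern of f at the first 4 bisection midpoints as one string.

+-++

m = 1.5, f(m) = 3.125 (+); new bracket [1.5, 2]
m = 1.75, f(m) = -0.140625 (−); new bracket [1.5, 1.75]
m = 1.625, f(m) = 1.673828 (+); new bracket [1.625, 1.75]
m = 1.6875, f(m) = 0.8142 (+); new bracket [1.6875, 1.75]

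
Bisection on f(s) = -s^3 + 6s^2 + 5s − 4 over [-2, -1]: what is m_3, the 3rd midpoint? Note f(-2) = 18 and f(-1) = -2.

-1.125

f(-1.5) = 5.375 > 0, so the root lies in [-1.5, -1]
f(-1.25) = 1.078125 > 0, so the root lies in [-1.25, -1]
f(-1.125) = -0.607422 < 0, so the root lies in [-1.25, -1.125]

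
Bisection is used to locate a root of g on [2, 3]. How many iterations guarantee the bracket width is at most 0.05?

5

Width after n steps is 1/2^n. Need 2^n ≥ 1/0.05 = 20.
2^4 = 16 < 20 ≤ 2^5 = 32, so n = 5.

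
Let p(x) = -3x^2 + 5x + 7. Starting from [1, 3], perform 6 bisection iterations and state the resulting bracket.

p(2) = 5 > 0, so the root lies in [2, 3]
p(2.5) = 0.75 > 0, so the root lies in [2.5, 3]
p(2.75) = -1.9375 < 0, so the root lies in [2.5, 2.75]
p(2.625) = -0.5469 < 0, so the root lies in [2.5, 2.625]
p(2.5625) = 0.1133 > 0, so the root lies in [2.5625, 2.625]
p(2.59375) = -0.2139 < 0, so the root lies in [2.5625, 2.59375]

[2.5625, 2.59375]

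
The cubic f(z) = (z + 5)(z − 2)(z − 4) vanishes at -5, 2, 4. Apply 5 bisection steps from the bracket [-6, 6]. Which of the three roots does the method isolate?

z = 0 gives f = 40, positive; keep [-6, 0]
z = -3 gives f = 70, positive; keep [-6, -3]
z = -4.5 gives f = 27.625, positive; keep [-6, -4.5]
z = -5.25 gives f = -16.7656, negative; keep [-5.25, -4.5]
z = -4.875 gives f = 7.627, positive; keep [-5.25, -4.875]

-5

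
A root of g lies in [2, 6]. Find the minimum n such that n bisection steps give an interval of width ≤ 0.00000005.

Width after n steps is 4/2^n. Need 2^n ≥ 4/0.00000005 = 80000000.
2^26 = 67108864 < 80000000 ≤ 2^27 = 134217728, so n = 27.

27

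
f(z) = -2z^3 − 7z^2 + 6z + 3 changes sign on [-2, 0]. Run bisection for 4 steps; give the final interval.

[-0.375, -0.25]

z = -1 gives f = -8, negative; keep [-1, 0]
z = -0.5 gives f = -1.5, negative; keep [-0.5, 0]
z = -0.25 gives f = 1.09375, positive; keep [-0.5, -0.25]
z = -0.375 gives f = -0.1289, negative; keep [-0.375, -0.25]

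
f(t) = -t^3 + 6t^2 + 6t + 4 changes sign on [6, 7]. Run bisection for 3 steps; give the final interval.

[6.875, 7]

f(6.5) = 21.875 > 0, so the root lies in [6.5, 7]
f(6.75) = 10.328125 > 0, so the root lies in [6.75, 7]
f(6.875) = 3.892578 > 0, so the root lies in [6.875, 7]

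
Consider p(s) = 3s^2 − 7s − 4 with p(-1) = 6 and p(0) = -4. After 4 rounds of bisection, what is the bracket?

m = -0.5, p(m) = 0.25 (+); new bracket [-0.5, 0]
m = -0.25, p(m) = -2.0625 (−); new bracket [-0.5, -0.25]
m = -0.375, p(m) = -0.953125 (−); new bracket [-0.5, -0.375]
m = -0.4375, p(m) = -0.3633 (−); new bracket [-0.5, -0.4375]

[-0.5, -0.4375]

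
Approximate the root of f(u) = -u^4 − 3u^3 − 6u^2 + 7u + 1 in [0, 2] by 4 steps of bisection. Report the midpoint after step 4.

0.875

u = 1 gives f = -2, negative; keep [0, 1]
u = 0.5 gives f = 2.5625, positive; keep [0.5, 1]
u = 0.75 gives f = 1.292969, positive; keep [0.75, 1]
u = 0.875 gives f = -0.0647, negative; keep [0.75, 0.875]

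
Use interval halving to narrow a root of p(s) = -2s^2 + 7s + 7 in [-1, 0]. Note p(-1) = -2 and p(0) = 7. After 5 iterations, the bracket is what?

m = -0.5, p(m) = 3 (+); new bracket [-1, -0.5]
m = -0.75, p(m) = 0.625 (+); new bracket [-1, -0.75]
m = -0.875, p(m) = -0.65625 (−); new bracket [-0.875, -0.75]
m = -0.8125, p(m) = -0.0078 (−); new bracket [-0.8125, -0.75]
m = -0.78125, p(m) = 0.3105 (+); new bracket [-0.8125, -0.78125]

[-0.8125, -0.78125]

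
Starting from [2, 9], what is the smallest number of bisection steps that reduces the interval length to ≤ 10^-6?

Width after n steps is 7/2^n. Need 2^n ≥ 7/10^-6 = 7000000.
2^22 = 4194304 < 7000000 ≤ 2^23 = 8388608, so n = 23.

23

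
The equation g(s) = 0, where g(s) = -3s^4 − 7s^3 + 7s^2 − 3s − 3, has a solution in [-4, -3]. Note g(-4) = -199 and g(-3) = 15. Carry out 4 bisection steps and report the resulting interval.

[-3.1875, -3.125]

g(-3.5) = -56.8125 < 0, so the root lies in [-3.5, -3]
g(-3.25) = -13.714844 < 0, so the root lies in [-3.25, -3]
g(-3.125) = 2.255127 > 0, so the root lies in [-3.25, -3.125]
g(-3.1875) = -5.3042 < 0, so the root lies in [-3.1875, -3.125]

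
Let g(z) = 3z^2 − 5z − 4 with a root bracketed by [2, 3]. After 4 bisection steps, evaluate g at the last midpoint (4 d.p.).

z = 2.5 gives g = 2.25, positive; keep [2, 2.5]
z = 2.25 gives g = -0.0625, negative; keep [2.25, 2.5]
z = 2.375 gives g = 1.046875, positive; keep [2.25, 2.375]
z = 2.3125 gives g = 0.4805, positive; keep [2.25, 2.3125]

0.4805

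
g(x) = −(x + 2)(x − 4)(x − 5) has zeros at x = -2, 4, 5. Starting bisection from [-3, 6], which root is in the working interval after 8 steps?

-2

m = 1.5, g(m) = -30.625 (−); new bracket [-3, 1.5]
m = -0.75, g(m) = -34.140625 (−); new bracket [-3, -0.75]
m = -1.875, g(m) = -5.048828 (−); new bracket [-3, -1.875]
m = -2.4375, g(m) = 20.947 (+); new bracket [-2.4375, -1.875]
m = -2.15625, g(m) = 6.8837 (+); new bracket [-2.15625, -1.875]
m = -2.015625, g(m) = 0.6594 (+); new bracket [-2.015625, -1.875]
m = -1.9453125, g(m) = -2.2582 (−); new bracket [-2.015625, -1.9453125]
m = -1.98046875, g(m) = -0.8154 (−); new bracket [-2.015625, -1.98046875]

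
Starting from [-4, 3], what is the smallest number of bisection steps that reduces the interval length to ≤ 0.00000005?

Width after n steps is 7/2^n. Need 2^n ≥ 7/0.00000005 = 140000000.
2^27 = 134217728 < 140000000 ≤ 2^28 = 268435456, so n = 28.

28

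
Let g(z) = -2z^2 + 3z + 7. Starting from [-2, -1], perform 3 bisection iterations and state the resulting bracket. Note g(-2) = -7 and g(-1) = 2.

[-1.375, -1.25]

z = -1.5 gives g = -2, negative; keep [-1.5, -1]
z = -1.25 gives g = 0.125, positive; keep [-1.5, -1.25]
z = -1.375 gives g = -0.90625, negative; keep [-1.375, -1.25]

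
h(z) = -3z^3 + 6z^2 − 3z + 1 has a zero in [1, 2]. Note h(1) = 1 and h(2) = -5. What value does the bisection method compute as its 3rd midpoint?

1.375

h(1.5) = -0.125 < 0, so the root lies in [1, 1.5]
h(1.25) = 0.765625 > 0, so the root lies in [1.25, 1.5]
h(1.375) = 0.419922 > 0, so the root lies in [1.375, 1.5]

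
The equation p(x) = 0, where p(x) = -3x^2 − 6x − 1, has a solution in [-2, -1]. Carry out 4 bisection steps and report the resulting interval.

[-1.875, -1.8125]

midpoint -1.5: p = 1.25 > 0 → [-2, -1.5]
midpoint -1.75: p = 0.3125 > 0 → [-2, -1.75]
midpoint -1.875: p = -0.296875 < 0 → [-1.875, -1.75]
midpoint -1.8125: p = 0.0195 > 0 → [-1.875, -1.8125]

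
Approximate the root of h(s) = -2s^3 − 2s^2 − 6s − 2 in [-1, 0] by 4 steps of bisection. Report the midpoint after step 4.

h(-0.5) = 0.75 > 0, so the root lies in [-0.5, 0]
h(-0.25) = -0.59375 < 0, so the root lies in [-0.5, -0.25]
h(-0.375) = 0.074219 > 0, so the root lies in [-0.375, -0.25]
h(-0.3125) = -0.2593 < 0, so the root lies in [-0.375, -0.3125]

-0.3125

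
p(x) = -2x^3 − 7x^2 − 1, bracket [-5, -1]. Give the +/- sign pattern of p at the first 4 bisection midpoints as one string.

midpoint -3: p = -10 < 0 → [-5, -3]
midpoint -4: p = 15 > 0 → [-4, -3]
midpoint -3.5: p = -1 < 0 → [-4, -3.5]
midpoint -3.75: p = 6.0312 > 0 → [-3.75, -3.5]

-+-+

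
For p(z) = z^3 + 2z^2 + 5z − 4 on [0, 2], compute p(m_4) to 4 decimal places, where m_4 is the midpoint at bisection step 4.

p(1) = 4 > 0, so the root lies in [0, 1]
p(0.5) = -0.875 < 0, so the root lies in [0.5, 1]
p(0.75) = 1.296875 > 0, so the root lies in [0.5, 0.75]
p(0.625) = 0.1504 > 0, so the root lies in [0.5, 0.625]

0.1504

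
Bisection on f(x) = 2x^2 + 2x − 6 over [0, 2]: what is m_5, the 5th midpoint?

x = 1 gives f = -2, negative; keep [1, 2]
x = 1.5 gives f = 1.5, positive; keep [1, 1.5]
x = 1.25 gives f = -0.375, negative; keep [1.25, 1.5]
x = 1.375 gives f = 0.5312, positive; keep [1.25, 1.375]
x = 1.3125 gives f = 0.0703, positive; keep [1.25, 1.3125]

1.3125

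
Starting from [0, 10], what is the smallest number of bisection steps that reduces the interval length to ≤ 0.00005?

18

Width after n steps is 10/2^n. Need 2^n ≥ 10/0.00005 = 200000.
2^17 = 131072 < 200000 ≤ 2^18 = 262144, so n = 18.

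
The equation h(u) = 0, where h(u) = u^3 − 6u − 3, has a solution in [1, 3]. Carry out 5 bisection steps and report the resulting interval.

h(2) = -7 < 0, so the root lies in [2, 3]
h(2.5) = -2.375 < 0, so the root lies in [2.5, 3]
h(2.75) = 1.296875 > 0, so the root lies in [2.5, 2.75]
h(2.625) = -0.6621 < 0, so the root lies in [2.625, 2.75]
h(2.6875) = 0.2859 > 0, so the root lies in [2.625, 2.6875]

[2.625, 2.6875]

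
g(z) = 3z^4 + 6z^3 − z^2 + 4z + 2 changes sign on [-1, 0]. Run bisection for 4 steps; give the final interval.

[-0.4375, -0.375]

m = -0.5, g(m) = -0.8125 (−); new bracket [-0.5, 0]
m = -0.25, g(m) = 0.855469 (+); new bracket [-0.5, -0.25]
m = -0.375, g(m) = 0.102295 (+); new bracket [-0.5, -0.375]
m = -0.4375, g(m) = -0.3339 (−); new bracket [-0.4375, -0.375]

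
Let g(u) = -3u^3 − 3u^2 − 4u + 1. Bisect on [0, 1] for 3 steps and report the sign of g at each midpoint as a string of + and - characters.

m = 0.5, g(m) = -2.125 (−); new bracket [0, 0.5]
m = 0.25, g(m) = -0.234375 (−); new bracket [0, 0.25]
m = 0.125, g(m) = 0.447266 (+); new bracket [0.125, 0.25]

--+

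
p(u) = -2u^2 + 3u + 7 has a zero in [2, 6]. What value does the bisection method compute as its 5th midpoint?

2.875

midpoint 4: p = -13 < 0 → [2, 4]
midpoint 3: p = -2 < 0 → [2, 3]
midpoint 2.5: p = 2 > 0 → [2.5, 3]
midpoint 2.75: p = 0.125 > 0 → [2.75, 3]
midpoint 2.875: p = -0.9062 < 0 → [2.75, 2.875]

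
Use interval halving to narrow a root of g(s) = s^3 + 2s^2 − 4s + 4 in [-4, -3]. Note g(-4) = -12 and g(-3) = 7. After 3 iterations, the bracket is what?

[-3.5, -3.375]

midpoint -3.5: g = -0.375 < 0 → [-3.5, -3]
midpoint -3.25: g = 3.796875 > 0 → [-3.5, -3.25]
midpoint -3.375: g = 1.837891 > 0 → [-3.5, -3.375]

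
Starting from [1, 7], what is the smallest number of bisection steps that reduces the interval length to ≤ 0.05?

7

Width after n steps is 6/2^n. Need 2^n ≥ 6/0.05 = 120.
2^6 = 64 < 120 ≤ 2^7 = 128, so n = 7.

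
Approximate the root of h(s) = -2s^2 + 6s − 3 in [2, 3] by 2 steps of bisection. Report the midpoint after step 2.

2.25

m = 2.5, h(m) = -0.5 (−); new bracket [2, 2.5]
m = 2.25, h(m) = 0.375 (+); new bracket [2.25, 2.5]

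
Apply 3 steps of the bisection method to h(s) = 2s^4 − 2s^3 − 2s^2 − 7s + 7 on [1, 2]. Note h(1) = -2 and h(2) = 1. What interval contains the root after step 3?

midpoint 1.5: h = -4.625 < 0 → [1.5, 2]
midpoint 1.75: h = -3.335938 < 0 → [1.75, 2]
midpoint 1.875: h = -1.620605 < 0 → [1.875, 2]

[1.875, 2]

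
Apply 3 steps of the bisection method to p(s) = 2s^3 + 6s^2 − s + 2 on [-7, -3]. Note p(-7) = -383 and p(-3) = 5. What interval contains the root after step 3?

[-3.5, -3]

s = -5 gives p = -93, negative; keep [-5, -3]
s = -4 gives p = -26, negative; keep [-4, -3]
s = -3.5 gives p = -6.75, negative; keep [-3.5, -3]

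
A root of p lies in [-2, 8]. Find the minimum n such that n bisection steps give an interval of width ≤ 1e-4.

17

Width after n steps is 10/2^n. Need 2^n ≥ 10/1e-4 = 100000.
2^16 = 65536 < 100000 ≤ 2^17 = 131072, so n = 17.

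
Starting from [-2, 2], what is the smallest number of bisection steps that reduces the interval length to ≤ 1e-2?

Width after n steps is 4/2^n. Need 2^n ≥ 4/1e-2 = 400.
2^8 = 256 < 400 ≤ 2^9 = 512, so n = 9.

9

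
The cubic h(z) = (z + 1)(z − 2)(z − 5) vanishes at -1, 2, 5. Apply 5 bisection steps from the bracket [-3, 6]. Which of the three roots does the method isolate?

z = 1.5 gives h = 4.375, positive; keep [-3, 1.5]
z = -0.75 gives h = 3.953125, positive; keep [-3, -0.75]
z = -1.875 gives h = -23.310547, negative; keep [-1.875, -0.75]
z = -1.3125 gives h = -6.5344, negative; keep [-1.3125, -0.75]
z = -1.03125 gives h = -0.5713, negative; keep [-1.03125, -0.75]

-1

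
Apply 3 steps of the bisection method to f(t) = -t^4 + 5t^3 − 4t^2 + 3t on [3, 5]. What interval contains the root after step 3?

m = 4, f(m) = 12 (+); new bracket [4, 5]
m = 4.5, f(m) = -21.9375 (−); new bracket [4, 4.5]
m = 4.25, f(m) = -1.925781 (−); new bracket [4, 4.25]

[4, 4.25]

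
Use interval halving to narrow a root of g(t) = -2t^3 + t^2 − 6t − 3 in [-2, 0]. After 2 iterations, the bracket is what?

[-0.5, 0]

midpoint -1: g = 6 > 0 → [-1, 0]
midpoint -0.5: g = 0.5 > 0 → [-0.5, 0]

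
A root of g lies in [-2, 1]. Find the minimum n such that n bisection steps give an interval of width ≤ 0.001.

Width after n steps is 3/2^n. Need 2^n ≥ 3/0.001 = 3000.
2^11 = 2048 < 3000 ≤ 2^12 = 4096, so n = 12.

12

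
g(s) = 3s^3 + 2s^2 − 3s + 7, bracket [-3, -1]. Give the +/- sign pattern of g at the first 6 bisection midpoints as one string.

s = -2 gives g = -3, negative; keep [-2, -1]
s = -1.5 gives g = 5.875, positive; keep [-2, -1.5]
s = -1.75 gives g = 2.296875, positive; keep [-2, -1.75]
s = -1.875 gives g = -0.1191, negative; keep [-1.875, -1.75]
s = -1.8125 gives g = 1.1448, positive; keep [-1.875, -1.8125]
s = -1.84375 gives g = 0.5271, positive; keep [-1.875, -1.84375]

-++-++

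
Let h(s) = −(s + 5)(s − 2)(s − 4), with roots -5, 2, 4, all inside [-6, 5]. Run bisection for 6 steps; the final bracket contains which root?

-5

m = -0.5, h(m) = -50.625 (−); new bracket [-6, -0.5]
m = -3.25, h(m) = -66.609375 (−); new bracket [-6, -3.25]
m = -4.625, h(m) = -21.427734 (−); new bracket [-6, -4.625]
m = -5.3125, h(m) = 21.2805 (+); new bracket [-5.3125, -4.625]
m = -4.96875, h(m) = -1.9532 (−); new bracket [-5.3125, -4.96875]
m = -5.140625, h(m) = 9.1786 (+); new bracket [-5.140625, -4.96875]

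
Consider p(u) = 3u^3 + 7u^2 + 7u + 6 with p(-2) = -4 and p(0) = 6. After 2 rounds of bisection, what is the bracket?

m = -1, p(m) = 3 (+); new bracket [-2, -1]
m = -1.5, p(m) = 1.125 (+); new bracket [-2, -1.5]

[-2, -1.5]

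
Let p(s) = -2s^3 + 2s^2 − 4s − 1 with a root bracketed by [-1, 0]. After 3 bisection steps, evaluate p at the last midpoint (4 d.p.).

-0.4648

s = -0.5 gives p = 1.75, positive; keep [-0.5, 0]
s = -0.25 gives p = 0.15625, positive; keep [-0.25, 0]
s = -0.125 gives p = -0.464844, negative; keep [-0.25, -0.125]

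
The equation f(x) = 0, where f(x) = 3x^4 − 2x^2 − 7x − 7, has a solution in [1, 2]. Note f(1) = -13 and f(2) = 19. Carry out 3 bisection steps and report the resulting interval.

[1.625, 1.75]

midpoint 1.5: f = -6.8125 < 0 → [1.5, 2]
midpoint 1.75: f = 2.761719 > 0 → [1.5, 1.75]
midpoint 1.625: f = -2.737549 < 0 → [1.625, 1.75]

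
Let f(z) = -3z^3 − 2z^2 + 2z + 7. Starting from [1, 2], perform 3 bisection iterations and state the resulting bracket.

z = 1.5 gives f = -4.625, negative; keep [1, 1.5]
z = 1.25 gives f = 0.515625, positive; keep [1.25, 1.5]
z = 1.375 gives f = -1.830078, negative; keep [1.25, 1.375]

[1.25, 1.375]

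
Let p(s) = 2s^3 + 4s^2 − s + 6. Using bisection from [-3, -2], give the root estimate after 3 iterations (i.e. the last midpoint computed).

midpoint -2.5: p = 2.25 > 0 → [-3, -2.5]
midpoint -2.75: p = -2.59375 < 0 → [-2.75, -2.5]
midpoint -2.625: p = 0.011719 > 0 → [-2.75, -2.625]

-2.625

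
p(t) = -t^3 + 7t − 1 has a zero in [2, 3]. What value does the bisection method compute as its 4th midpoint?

t = 2.5 gives p = 0.875, positive; keep [2.5, 3]
t = 2.75 gives p = -2.546875, negative; keep [2.5, 2.75]
t = 2.625 gives p = -0.712891, negative; keep [2.5, 2.625]
t = 2.5625 gives p = 0.1111, positive; keep [2.5625, 2.625]

2.5625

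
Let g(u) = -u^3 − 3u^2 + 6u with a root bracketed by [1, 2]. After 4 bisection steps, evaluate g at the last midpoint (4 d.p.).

g(1.5) = -1.125 < 0, so the root lies in [1, 1.5]
g(1.25) = 0.859375 > 0, so the root lies in [1.25, 1.5]
g(1.375) = -0.021484 < 0, so the root lies in [1.25, 1.375]
g(1.3125) = 0.446 > 0, so the root lies in [1.3125, 1.375]

0.4460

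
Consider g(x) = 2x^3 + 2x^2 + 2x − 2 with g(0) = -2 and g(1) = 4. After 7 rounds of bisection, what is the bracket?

[0.5390625, 0.546875]

g(0.5) = -0.25 < 0, so the root lies in [0.5, 1]
g(0.75) = 1.46875 > 0, so the root lies in [0.5, 0.75]
g(0.625) = 0.519531 > 0, so the root lies in [0.5, 0.625]
g(0.5625) = 0.1138 > 0, so the root lies in [0.5, 0.5625]
g(0.53125) = -0.0732 < 0, so the root lies in [0.53125, 0.5625]
g(0.546875) = 0.019 > 0, so the root lies in [0.53125, 0.546875]
g(0.5390625) = -0.0274 < 0, so the root lies in [0.5390625, 0.546875]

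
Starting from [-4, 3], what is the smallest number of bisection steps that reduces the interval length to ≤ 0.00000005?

Width after n steps is 7/2^n. Need 2^n ≥ 7/0.00000005 = 140000000.
2^27 = 134217728 < 140000000 ≤ 2^28 = 268435456, so n = 28.

28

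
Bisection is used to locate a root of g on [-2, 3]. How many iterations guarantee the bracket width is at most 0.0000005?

Width after n steps is 5/2^n. Need 2^n ≥ 5/0.0000005 = 10000000.
2^23 = 8388608 < 10000000 ≤ 2^24 = 16777216, so n = 24.

24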